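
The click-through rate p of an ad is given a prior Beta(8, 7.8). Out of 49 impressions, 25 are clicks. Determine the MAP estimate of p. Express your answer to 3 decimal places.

Prior: Beta(8, 7.8).
Data: 25 successes in 49 trials. The binomial likelihood contributes p^25(1−p)^24, so the posterior is Beta(8+25, 7.8+24) = Beta(33, 31.8).
For Beta(a, b) with a, b > 1 the mode is (a−1)/(a+b−2) = 32/62.8 ≈ 0.510.

p̂_MAP = 0.510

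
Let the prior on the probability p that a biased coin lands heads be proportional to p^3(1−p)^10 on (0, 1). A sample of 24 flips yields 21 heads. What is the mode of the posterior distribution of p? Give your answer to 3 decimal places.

The prior density ∝ p^3(1−p)^10 is the kernel of Beta(4, 11).
Data: 21 successes in 24 trials. The binomial likelihood contributes p^21(1−p)^3, so the posterior is Beta(4+21, 11+3) = Beta(25, 14).
For Beta(a, b) with a, b > 1 the mode is (a−1)/(a+b−2) = 24/37 ≈ 0.649.

p̂_MAP = 0.649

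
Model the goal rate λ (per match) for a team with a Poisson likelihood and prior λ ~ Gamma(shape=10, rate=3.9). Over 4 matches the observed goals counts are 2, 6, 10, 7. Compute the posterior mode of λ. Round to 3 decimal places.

Σxᵢ = 2+6+10+7 = 25, with n = 4.
Posterior ∝ λ^9e^(−3.9λ) · λ^25e^(−4λ) = λ^34e^(−7.9λ), i.e. Gamma(shape=35, rate=7.9).
The mode of a Gamma(a, b) with a ≥ 1 (shape–rate) is (a−1)/b = 34/7.9 ≈ 4.304.

λ̂_MAP = 4.304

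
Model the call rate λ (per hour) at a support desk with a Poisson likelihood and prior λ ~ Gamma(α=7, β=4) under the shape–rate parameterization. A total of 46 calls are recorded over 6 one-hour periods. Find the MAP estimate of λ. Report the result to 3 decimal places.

Σxᵢ = 46, n = 6.
Posterior ∝ λ^6e^(−4λ) · λ^46e^(−6λ) = λ^52e^(−10λ), i.e. Gamma(shape=53, rate=10).
The mode of a Gamma(a, b) with a ≥ 1 (shape–rate) is (a−1)/b = 52/10 ≈ 5.200.

λ̂_MAP = 5.200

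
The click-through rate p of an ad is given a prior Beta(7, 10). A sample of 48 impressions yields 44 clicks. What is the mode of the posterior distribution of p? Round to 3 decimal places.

p̂_MAP = 0.794

Prior: Beta(7, 10).
Data: 44 successes in 48 trials. The binomial likelihood contributes p^44(1−p)^4, so the posterior is Beta(7+44, 10+4) = Beta(51, 14).
For Beta(a, b) with a, b > 1 the mode is (a−1)/(a+b−2) = 50/63 ≈ 0.794.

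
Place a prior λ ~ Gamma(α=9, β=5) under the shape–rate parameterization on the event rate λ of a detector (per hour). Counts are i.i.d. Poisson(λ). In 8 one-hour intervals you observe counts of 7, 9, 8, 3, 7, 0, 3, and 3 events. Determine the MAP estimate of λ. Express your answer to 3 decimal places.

λ̂_MAP = 3.692

Σxᵢ = 7+9+8+3+7+0+3+3 = 40, with n = 8.
Posterior ∝ λ^8e^(−5λ) · λ^40e^(−8λ) = λ^48e^(−13λ), i.e. Gamma(shape=49, rate=13).
The mode of a Gamma(a, b) with a ≥ 1 (shape–rate) is (a−1)/b = 48/13 ≈ 3.692.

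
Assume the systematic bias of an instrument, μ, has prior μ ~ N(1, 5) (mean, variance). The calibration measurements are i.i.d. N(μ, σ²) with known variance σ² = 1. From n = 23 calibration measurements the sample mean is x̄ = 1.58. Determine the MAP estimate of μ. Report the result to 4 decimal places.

n = 23, x̄ = 1.58.
For a Normal prior and Normal likelihood with known variance, the posterior is Normal; its mode equals its mean, the precision-weighted average.
Prior precision 1/σ₀² = 1/5 = 0.2; data precision n/σ² = 23/1 = 23.
μ̂ = (0.2·1 + 23·1.58) / (0.2 + 23) = 36.54/23.2 = 1.5750.

μ̂_MAP = 1.5750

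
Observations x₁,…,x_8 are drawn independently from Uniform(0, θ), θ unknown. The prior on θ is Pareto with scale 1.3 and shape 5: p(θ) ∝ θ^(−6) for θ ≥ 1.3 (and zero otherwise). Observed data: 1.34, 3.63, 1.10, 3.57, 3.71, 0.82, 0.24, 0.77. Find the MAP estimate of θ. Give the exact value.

The Uniform(0, θ) likelihood is θ^(−n) for θ ≥ max(xᵢ), zero otherwise. Here max(xᵢ) = 3.71.
Posterior ∝ θ^(−6) · θ^(−8) = θ^(−14) on θ ≥ max(1.3, 3.71) = 3.71.
This density is strictly decreasing in θ, so the posterior mode lies at the lower boundary of the support.

θ̂_MAP = 3.71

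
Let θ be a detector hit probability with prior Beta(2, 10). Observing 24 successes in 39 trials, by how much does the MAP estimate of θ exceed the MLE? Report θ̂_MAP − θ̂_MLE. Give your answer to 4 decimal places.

Posterior is Beta(26, 25); MAP = (26−1)/(51−2) = 25/49 ≈ 0.51020.
MLE ignores the prior: θ̂_MLE = k/n = 24/39 ≈ 0.61538.
Difference = 25/49 − 24/39 = -67/637 ≈ -0.1052.

MAP − MLE = -0.1052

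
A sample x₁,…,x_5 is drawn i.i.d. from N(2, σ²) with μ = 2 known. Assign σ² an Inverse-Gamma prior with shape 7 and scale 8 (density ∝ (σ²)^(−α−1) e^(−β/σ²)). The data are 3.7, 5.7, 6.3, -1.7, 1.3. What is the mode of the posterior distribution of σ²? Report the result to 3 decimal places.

σ̂²_MAP = 3.107

Sum of squared deviations about the known mean: SS = (3.7−2)² + (5.7−2)² + (6.3−2)² + (-1.7−2)² + (1.3−2)² = 49.25.
The Normal likelihood contributes (σ²)^(−n/2) exp(−SS/(2σ²)), so the posterior is Inverse-Gamma(α + n/2, β + SS/2) = Inverse-Gamma(9.5, 32.625).
The mode of Inverse-Gamma(a, b) is b/(a+1) = 32.625/10.5 ≈ 3.107.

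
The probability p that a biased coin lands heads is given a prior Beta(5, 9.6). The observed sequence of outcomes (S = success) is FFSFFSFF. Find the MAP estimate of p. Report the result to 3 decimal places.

p̂_MAP = 0.291

Prior: Beta(5, 9.6).
Data: 2 successes in 8 trials (from the sequence). The binomial likelihood contributes p^2(1−p)^6, so the posterior is Beta(5+2, 9.6+6) = Beta(7, 15.6).
For Beta(a, b) with a, b > 1 the mode is (a−1)/(a+b−2) = 6/20.6 ≈ 0.291.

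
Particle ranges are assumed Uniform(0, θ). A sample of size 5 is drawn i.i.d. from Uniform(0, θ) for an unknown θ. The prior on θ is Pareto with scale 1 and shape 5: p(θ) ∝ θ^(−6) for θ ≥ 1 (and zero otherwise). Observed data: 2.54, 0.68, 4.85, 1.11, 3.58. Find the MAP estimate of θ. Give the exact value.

The Uniform(0, θ) likelihood is θ^(−n) for θ ≥ max(xᵢ), zero otherwise. Here max(xᵢ) = 4.85.
Posterior ∝ θ^(−6) · θ^(−5) = θ^(−11) on θ ≥ max(1, 4.85) = 4.85.
This density is strictly decreasing in θ, so the posterior mode lies at the lower boundary of the support.

θ̂_MAP = 4.85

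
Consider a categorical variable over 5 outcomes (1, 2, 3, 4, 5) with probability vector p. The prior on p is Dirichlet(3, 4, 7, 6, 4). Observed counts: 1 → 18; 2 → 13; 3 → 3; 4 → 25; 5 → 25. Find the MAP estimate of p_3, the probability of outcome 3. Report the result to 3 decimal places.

The posterior is Dirichlet(αᵢ + nᵢ) = Dirichlet(21, 17, 10, 31, 29).
For a Dirichlet(a₁,…,a_K) with all aᵢ > 1, the mode has j-th component (aⱼ − 1)/(Σaᵢ − K).
Here Σaᵢ = 108 and K = 5, so p_3 = (10 − 1)/(108 − 5) = 9/103 ≈ 0.087.

MAP estimate: 0.087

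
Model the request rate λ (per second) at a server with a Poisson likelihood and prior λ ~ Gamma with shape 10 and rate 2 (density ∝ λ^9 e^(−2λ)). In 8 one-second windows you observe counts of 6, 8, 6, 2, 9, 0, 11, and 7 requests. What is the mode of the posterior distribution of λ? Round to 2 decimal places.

λ̂_MAP = 5.80

Σxᵢ = 6+8+6+2+9+0+11+7 = 49, with n = 8.
Posterior ∝ λ^9e^(−2λ) · λ^49e^(−8λ) = λ^58e^(−10λ), i.e. Gamma(shape=59, rate=10).
The mode of a Gamma(a, b) with a ≥ 1 (shape–rate) is (a−1)/b = 58/10 ≈ 5.80.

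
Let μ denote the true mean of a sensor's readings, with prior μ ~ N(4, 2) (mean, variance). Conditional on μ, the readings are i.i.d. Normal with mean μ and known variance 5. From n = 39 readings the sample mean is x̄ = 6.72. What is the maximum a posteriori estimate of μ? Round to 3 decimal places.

μ̂_MAP = 6.556

n = 39, x̄ = 6.72.
For a Normal prior and Normal likelihood with known variance, the posterior is Normal; its mode equals its mean, the precision-weighted average.
Prior precision 1/σ₀² = 1/2 = 0.5; data precision n/σ² = 39/5 = 7.8.
μ̂ = (0.5·4 + 7.8·6.72) / (0.5 + 7.8) = 54.416/8.3 = 13604/2075 ≈ 6.556.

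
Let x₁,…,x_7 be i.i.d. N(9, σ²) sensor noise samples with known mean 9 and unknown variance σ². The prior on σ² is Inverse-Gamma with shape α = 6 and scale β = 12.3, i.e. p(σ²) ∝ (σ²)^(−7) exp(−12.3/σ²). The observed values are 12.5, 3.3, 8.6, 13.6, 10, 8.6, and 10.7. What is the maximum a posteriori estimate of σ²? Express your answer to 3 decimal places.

σ̂²_MAP = 4.510

Sum of squared deviations about the known mean: SS = (12.5−9)² + (3.3−9)² + (8.6−9)² + (13.6−9)² + (10−9)² + (8.6−9)² + (10.7−9)² = 70.11.
The Normal likelihood contributes (σ²)^(−n/2) exp(−SS/(2σ²)), so the posterior is Inverse-Gamma(α + n/2, β + SS/2) = Inverse-Gamma(9.5, 47.355).
The mode of Inverse-Gamma(a, b) is b/(a+1) = 47.355/10.5 ≈ 4.510.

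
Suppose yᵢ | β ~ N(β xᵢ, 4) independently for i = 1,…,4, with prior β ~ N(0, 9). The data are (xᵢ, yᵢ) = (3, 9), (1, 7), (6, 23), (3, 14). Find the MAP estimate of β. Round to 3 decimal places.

β̂_MAP = 3.860

log p(β | y) = −Σ(yᵢ − βxᵢ)²/(2·4) − β²/(2·9) + const.
Setting the derivative to zero: Σxᵢ(yᵢ − βxᵢ)/4 − β/9 = 0, so β = Σxᵢyᵢ / (Σxᵢ² + σ²/τ²).
Σxᵢyᵢ = 3·9 + 1·7 + 6·23 + 3·14 = 214; Σxᵢ² = 55; σ²/τ² = 4/9.
β̂_MAP = 214 / (55 + 4/9) = 214/(499/9) = 1926/499 ≈ 3.860.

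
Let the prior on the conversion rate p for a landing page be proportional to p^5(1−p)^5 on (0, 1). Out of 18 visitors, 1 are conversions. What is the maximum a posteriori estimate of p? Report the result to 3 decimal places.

The prior density ∝ p^5(1−p)^5 is the kernel of Beta(6, 6).
Data: 1 success in 18 trials. The binomial likelihood contributes p(1−p)^17, so the posterior is Beta(6+1, 6+17) = Beta(7, 23).
For Beta(a, b) with a, b > 1 the mode is (a−1)/(a+b−2) = 6/28 ≈ 0.214.

p̂_MAP = 0.214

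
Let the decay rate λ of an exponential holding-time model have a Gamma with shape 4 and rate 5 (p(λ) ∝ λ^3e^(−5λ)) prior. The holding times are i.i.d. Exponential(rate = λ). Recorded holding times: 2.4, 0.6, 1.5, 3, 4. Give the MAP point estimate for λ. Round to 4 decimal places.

The Exponential(rate=λ) likelihood is ∝ λ^n e^(−λΣtᵢ). Here n = 5 and Σtᵢ = 2.4 + 0.6 + 1.5 + 3 + 4 = 11.5.
Posterior ∝ λ^3e^(−5λ) · λ^5e^(−11.5λ) = λ^8e^(−16.5λ), i.e. Gamma(9, 16.5).
Mode = (a−1)/b = 8/16.5 ≈ 0.4848.

λ̂_MAP = 0.4848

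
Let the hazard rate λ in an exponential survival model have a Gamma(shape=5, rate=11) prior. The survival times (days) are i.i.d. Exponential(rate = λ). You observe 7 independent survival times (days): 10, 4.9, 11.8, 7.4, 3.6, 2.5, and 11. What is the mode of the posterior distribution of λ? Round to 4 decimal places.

λ̂_MAP = 0.1768

The Exponential(rate=λ) likelihood is ∝ λ^n e^(−λΣtᵢ). Here n = 7 and Σtᵢ = 10 + 4.9 + 11.8 + 7.4 + 3.6 + 2.5 + 11 = 51.2.
Posterior ∝ λ^4e^(−11λ) · λ^7e^(−51.2λ) = λ^11e^(−62.2λ), i.e. Gamma(12, 62.2).
Mode = (a−1)/b = 11/62.2 ≈ 0.1768.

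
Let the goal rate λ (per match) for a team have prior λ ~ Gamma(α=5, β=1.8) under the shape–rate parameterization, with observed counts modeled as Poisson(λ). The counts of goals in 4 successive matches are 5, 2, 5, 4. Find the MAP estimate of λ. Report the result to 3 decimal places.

Σxᵢ = 5+2+5+4 = 16, with n = 4.
Posterior ∝ λ^4e^(−1.8λ) · λ^16e^(−4λ) = λ^20e^(−5.8λ), i.e. Gamma(shape=21, rate=5.8).
The mode of a Gamma(a, b) with a ≥ 1 (shape–rate) is (a−1)/b = 20/5.8 ≈ 3.448.

λ̂_MAP = 3.448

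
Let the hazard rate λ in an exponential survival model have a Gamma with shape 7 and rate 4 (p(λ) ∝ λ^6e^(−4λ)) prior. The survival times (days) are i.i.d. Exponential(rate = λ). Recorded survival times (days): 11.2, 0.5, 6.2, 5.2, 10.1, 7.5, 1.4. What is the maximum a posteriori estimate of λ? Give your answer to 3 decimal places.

The Exponential(rate=λ) likelihood is ∝ λ^n e^(−λΣtᵢ). Here n = 7 and Σtᵢ = 11.2 + 0.5 + 6.2 + 5.2 + 10.1 + 7.5 + 1.4 = 42.1.
Posterior ∝ λ^6e^(−4λ) · λ^7e^(−42.1λ) = λ^13e^(−46.1λ), i.e. Gamma(14, 46.1).
Mode = (a−1)/b = 13/46.1 ≈ 0.282.

λ̂_MAP = 0.282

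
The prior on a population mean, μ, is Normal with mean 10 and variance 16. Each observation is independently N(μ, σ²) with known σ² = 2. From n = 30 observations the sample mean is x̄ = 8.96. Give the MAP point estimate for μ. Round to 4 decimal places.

n = 30, x̄ = 8.96.
For a Normal prior and Normal likelihood with known variance, the posterior is Normal; its mode equals its mean, the precision-weighted average.
Prior precision 1/σ₀² = 1/16 = 0.0625; data precision n/σ² = 30/2 = 15.
μ̂ = (0.0625·10 + 15·8.96) / (0.0625 + 15) = 135.025/15.0625 = 10802/1205 ≈ 8.9643.

μ̂_MAP = 8.9643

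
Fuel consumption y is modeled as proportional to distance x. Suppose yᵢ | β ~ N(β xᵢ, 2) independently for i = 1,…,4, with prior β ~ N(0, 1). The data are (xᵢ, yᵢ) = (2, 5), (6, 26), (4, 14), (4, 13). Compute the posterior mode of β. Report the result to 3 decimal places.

log p(β | y) = −Σ(yᵢ − βxᵢ)²/(2·2) − β²/(2·1) + const.
Setting the derivative to zero: Σxᵢ(yᵢ − βxᵢ)/2 − β/1 = 0, so β = Σxᵢyᵢ / (Σxᵢ² + σ²/τ²).
Σxᵢyᵢ = 2·5 + 6·26 + 4·14 + 4·13 = 274; Σxᵢ² = 72; σ²/τ² = 2.
β̂_MAP = 274 / (72 + 2) = 274/74 ≈ 3.703.

β̂_MAP = 3.703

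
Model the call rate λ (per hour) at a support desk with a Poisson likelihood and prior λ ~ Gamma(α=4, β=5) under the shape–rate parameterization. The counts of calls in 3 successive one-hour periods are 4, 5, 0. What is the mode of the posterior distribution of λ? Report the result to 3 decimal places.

Σxᵢ = 4+5+0 = 9, with n = 3.
Posterior ∝ λ^3e^(−5λ) · λ^9e^(−3λ) = λ^12e^(−8λ), i.e. Gamma(shape=13, rate=8).
The mode of a Gamma(a, b) with a ≥ 1 (shape–rate) is (a−1)/b = 12/8 ≈ 1.500.

λ̂_MAP = 1.500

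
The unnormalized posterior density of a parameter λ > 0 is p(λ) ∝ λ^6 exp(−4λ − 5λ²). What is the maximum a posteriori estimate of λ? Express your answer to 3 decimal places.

ℓ'(λ) = 6/λ − 4 − 10λ. Setting this to zero and multiplying by λ: 10λ² + 4λ − 6 = 0.
λ = (−4 + √(4² + 4·10·6)) / (2·10) = (−4 + √256) / 20 = (−4 + 16)/20 = 3/5.
ℓ''(λ) = −6/λ² − 10 < 0, confirming a maximum.

λ̂_MAP = 0.600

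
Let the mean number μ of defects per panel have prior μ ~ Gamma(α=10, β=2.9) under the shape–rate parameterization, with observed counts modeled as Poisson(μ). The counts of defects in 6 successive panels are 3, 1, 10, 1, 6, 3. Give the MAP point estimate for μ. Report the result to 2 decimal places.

Σxᵢ = 3+1+10+1+6+3 = 24, with n = 6.
Posterior ∝ μ^9e^(−2.9μ) · μ^24e^(−6μ) = μ^33e^(−8.9μ), i.e. Gamma(shape=34, rate=8.9).
The mode of a Gamma(a, b) with a ≥ 1 (shape–rate) is (a−1)/b = 33/8.9 ≈ 3.71.

μ̂_MAP = 3.71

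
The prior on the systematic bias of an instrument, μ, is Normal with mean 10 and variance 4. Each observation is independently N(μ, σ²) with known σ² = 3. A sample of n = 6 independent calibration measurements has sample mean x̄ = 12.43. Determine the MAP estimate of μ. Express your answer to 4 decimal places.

n = 6, x̄ = 12.43.
For a Normal prior and Normal likelihood with known variance, the posterior is Normal; its mode equals its mean, the precision-weighted average.
Prior precision 1/σ₀² = 1/4 = 0.25; data precision n/σ² = 6/3 = 2.
μ̂ = (0.25·10 + 2·12.43) / (0.25 + 2) = 27.36/2.25 = 12.1600.

μ̂_MAP = 12.1600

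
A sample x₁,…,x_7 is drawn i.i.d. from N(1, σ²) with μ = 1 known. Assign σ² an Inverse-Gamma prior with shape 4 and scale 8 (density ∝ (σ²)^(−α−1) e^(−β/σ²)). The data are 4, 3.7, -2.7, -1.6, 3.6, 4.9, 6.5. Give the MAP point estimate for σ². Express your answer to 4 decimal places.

Sum of squared deviations about the known mean: SS = (4−1)² + (3.7−1)² + (-2.7−1)² + (-1.6−1)² + (3.6−1)² + (4.9−1)² + (6.5−1)² = 88.96.
The Normal likelihood contributes (σ²)^(−n/2) exp(−SS/(2σ²)), so the posterior is Inverse-Gamma(α + n/2, β + SS/2) = Inverse-Gamma(7.5, 52.48).
The mode of Inverse-Gamma(a, b) is b/(a+1) = 52.48/8.5 ≈ 6.1741.

σ̂²_MAP = 6.1741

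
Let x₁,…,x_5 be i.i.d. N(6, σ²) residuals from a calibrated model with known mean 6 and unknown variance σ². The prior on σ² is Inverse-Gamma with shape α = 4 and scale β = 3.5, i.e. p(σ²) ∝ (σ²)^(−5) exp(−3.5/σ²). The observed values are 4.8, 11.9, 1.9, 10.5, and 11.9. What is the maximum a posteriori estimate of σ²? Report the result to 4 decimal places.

σ̂²_MAP = 7.6747

Sum of squared deviations about the known mean: SS = (4.8−6)² + (11.9−6)² + (1.9−6)² + (10.5−6)² + (11.9−6)² = 108.12.
The Normal likelihood contributes (σ²)^(−n/2) exp(−SS/(2σ²)), so the posterior is Inverse-Gamma(α + n/2, β + SS/2) = Inverse-Gamma(6.5, 57.56).
The mode of Inverse-Gamma(a, b) is b/(a+1) = 57.56/7.5 ≈ 7.6747.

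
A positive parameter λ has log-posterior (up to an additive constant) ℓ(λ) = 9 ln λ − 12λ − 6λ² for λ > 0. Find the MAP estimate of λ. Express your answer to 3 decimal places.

λ̂_MAP = 0.500

ℓ'(λ) = 9/λ − 12 − 12λ. Setting this to zero and multiplying by λ: 12λ² + 12λ − 9 = 0.
λ = (−12 + √(12² + 4·12·9)) / (2·12) = (−12 + √576) / 24 = (−12 + 24)/24 = 1/2.
ℓ''(λ) = −9/λ² − 12 < 0, confirming a maximum.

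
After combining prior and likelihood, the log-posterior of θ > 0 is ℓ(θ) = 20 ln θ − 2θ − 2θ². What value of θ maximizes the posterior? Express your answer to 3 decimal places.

θ̂_MAP = 2.000

ℓ'(θ) = 20/θ − 2 − 4θ. Setting this to zero and multiplying by θ: 4θ² + 2θ − 20 = 0.
θ = (−2 + √(2² + 4·4·20)) / (2·4) = (−2 + √324) / 8 = (−2 + 18)/8 = 2.
ℓ''(θ) = −20/θ² − 4 < 0, confirming a maximum.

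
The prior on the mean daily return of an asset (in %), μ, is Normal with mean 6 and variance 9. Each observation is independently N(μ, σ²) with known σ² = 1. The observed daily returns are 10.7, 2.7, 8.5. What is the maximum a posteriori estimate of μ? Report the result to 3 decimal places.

n = 3; x̄ = (10.7 + 2.7 + 8.5)/3 = 21.9/3 = 7.3.
For a Normal prior and Normal likelihood with known variance, the posterior is Normal; its mode equals its mean, the precision-weighted average.
Prior precision 1/σ₀² = 1/9; data precision n/σ² = 3/1 = 3.
μ̂ = ((1/9)·6 + 3·7.3) / (1/9 + 3) = (677/30)/(28/9) = 2031/280 ≈ 7.254.

μ̂_MAP = 7.254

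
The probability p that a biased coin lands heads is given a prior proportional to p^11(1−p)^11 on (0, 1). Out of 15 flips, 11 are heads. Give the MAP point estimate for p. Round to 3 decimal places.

p̂_MAP = 0.595

The prior density ∝ p^11(1−p)^11 is the kernel of Beta(12, 12).
Data: 11 successes in 15 trials. The binomial likelihood contributes p^11(1−p)^4, so the posterior is Beta(12+11, 12+4) = Beta(23, 16).
For Beta(a, b) with a, b > 1 the mode is (a−1)/(a+b−2) = 22/37 ≈ 0.595.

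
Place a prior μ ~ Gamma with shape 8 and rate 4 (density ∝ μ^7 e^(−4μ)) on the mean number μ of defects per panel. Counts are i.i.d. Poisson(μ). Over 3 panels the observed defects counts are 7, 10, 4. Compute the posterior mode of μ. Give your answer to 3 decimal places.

Σxᵢ = 7+10+4 = 21, with n = 3.
Posterior ∝ μ^7e^(−4μ) · μ^21e^(−3μ) = μ^28e^(−7μ), i.e. Gamma(shape=29, rate=7).
The mode of a Gamma(a, b) with a ≥ 1 (shape–rate) is (a−1)/b = 28/7 ≈ 4.000.

μ̂_MAP = 4.000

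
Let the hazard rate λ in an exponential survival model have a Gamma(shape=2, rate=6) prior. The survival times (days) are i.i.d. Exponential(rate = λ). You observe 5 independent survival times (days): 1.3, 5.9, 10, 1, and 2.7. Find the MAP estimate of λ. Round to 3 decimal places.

The Exponential(rate=λ) likelihood is ∝ λ^n e^(−λΣtᵢ). Here n = 5 and Σtᵢ = 1.3 + 5.9 + 10 + 1 + 2.7 = 20.9.
Posterior ∝ λe^(−6λ) · λ^5e^(−20.9λ) = λ^6e^(−26.9λ), i.e. Gamma(7, 26.9).
Mode = (a−1)/b = 6/26.9 ≈ 0.223.

λ̂_MAP = 0.223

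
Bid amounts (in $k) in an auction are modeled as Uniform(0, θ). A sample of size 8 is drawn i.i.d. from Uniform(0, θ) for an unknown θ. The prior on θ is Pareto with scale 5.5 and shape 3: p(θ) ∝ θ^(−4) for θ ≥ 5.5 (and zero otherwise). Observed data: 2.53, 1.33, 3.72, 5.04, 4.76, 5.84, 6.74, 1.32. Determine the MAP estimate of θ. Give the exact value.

θ̂_MAP = 6.74

The Uniform(0, θ) likelihood is θ^(−n) for θ ≥ max(xᵢ), zero otherwise. Here max(xᵢ) = 6.74.
Posterior ∝ θ^(−4) · θ^(−8) = θ^(−12) on θ ≥ max(5.5, 6.74) = 6.74.
This density is strictly decreasing in θ, so the posterior mode lies at the lower boundary of the support.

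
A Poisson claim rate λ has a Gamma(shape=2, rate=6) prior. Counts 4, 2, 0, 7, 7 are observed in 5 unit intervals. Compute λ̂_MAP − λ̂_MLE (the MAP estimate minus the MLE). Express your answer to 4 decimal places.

MAP − MLE = -2.0909

Σxᵢ = 20. Posterior is Gamma(22, 11); MAP = (22−1)/11 = 21/11 ≈ 1.90909.
MLE = x̄ = 20/5 ≈ 4.00000.
Difference = 21/11 − 20/5 = -23/11 ≈ -2.0909.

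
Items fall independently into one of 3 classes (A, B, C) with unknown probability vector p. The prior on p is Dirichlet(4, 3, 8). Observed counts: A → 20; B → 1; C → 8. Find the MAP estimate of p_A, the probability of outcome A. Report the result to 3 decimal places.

MAP estimate of p_A = 0.561

The posterior is Dirichlet(αᵢ + nᵢ) = Dirichlet(24, 4, 16).
For a Dirichlet(a₁,…,a_K) with all aᵢ > 1, the mode has j-th component (aⱼ − 1)/(Σaᵢ − K).
Here Σaᵢ = 44 and K = 3, so p_A = (24 − 1)/(44 − 3) = 23/41 ≈ 0.561.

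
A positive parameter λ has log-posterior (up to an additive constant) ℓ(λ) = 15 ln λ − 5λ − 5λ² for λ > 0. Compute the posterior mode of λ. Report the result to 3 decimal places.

λ̂_MAP = 1.000

ℓ'(λ) = 15/λ − 5 − 10λ. Setting this to zero and multiplying by λ: 10λ² + 5λ − 15 = 0.
λ = (−5 + √(5² + 4·10·15)) / (2·10) = (−5 + √625) / 20 = (−5 + 25)/20 = 1.
ℓ''(λ) = −15/λ² − 10 < 0, confirming a maximum.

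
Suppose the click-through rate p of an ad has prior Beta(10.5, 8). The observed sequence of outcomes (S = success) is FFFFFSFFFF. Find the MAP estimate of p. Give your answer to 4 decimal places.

Prior: Beta(10.5, 8).
Data: 1 success in 10 trials (from the sequence). The binomial likelihood contributes p(1−p)^9, so the posterior is Beta(10.5+1, 8+9) = Beta(11.5, 17).
For Beta(a, b) with a, b > 1 the mode is (a−1)/(a+b−2) = 10.5/26.5 ≈ 0.3962.

p̂_MAP = 0.3962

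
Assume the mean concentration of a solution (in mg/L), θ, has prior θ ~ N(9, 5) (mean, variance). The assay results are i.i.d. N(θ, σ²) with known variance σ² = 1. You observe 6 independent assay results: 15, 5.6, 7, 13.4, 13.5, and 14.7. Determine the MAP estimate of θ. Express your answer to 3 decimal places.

θ̂_MAP = 11.452

n = 6; x̄ = (15 + 5.6 + 7 + 13.4 + 13.5 + 14.7)/6 = 69.2/6 = 173/15 ≈ 11.5333.
For a Normal prior and Normal likelihood with known variance, the posterior is Normal; its mode equals its mean, the precision-weighted average.
Prior precision 1/σ₀² = 1/5 = 0.2; data precision n/σ² = 6/1 = 6.
θ̂ = (0.2·9 + 6·(173/15)) / (0.2 + 6) = 71/6.2 = 355/31 ≈ 11.452.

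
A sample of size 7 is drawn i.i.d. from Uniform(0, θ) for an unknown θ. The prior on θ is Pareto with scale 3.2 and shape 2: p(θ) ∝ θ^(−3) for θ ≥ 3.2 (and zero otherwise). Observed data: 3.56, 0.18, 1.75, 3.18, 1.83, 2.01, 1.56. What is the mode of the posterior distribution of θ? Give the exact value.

The Uniform(0, θ) likelihood is θ^(−n) for θ ≥ max(xᵢ), zero otherwise. Here max(xᵢ) = 3.56.
Posterior ∝ θ^(−3) · θ^(−7) = θ^(−10) on θ ≥ max(3.2, 3.56) = 3.56.
This density is strictly decreasing in θ, so the posterior mode lies at the lower boundary of the support.

θ̂_MAP = 3.56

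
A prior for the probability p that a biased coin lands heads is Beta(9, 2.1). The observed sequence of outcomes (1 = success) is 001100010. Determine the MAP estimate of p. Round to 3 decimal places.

Prior: Beta(9, 2.1).
Data: 3 successes in 9 trials (from the sequence). The binomial likelihood contributes p^3(1−p)^6, so the posterior is Beta(9+3, 2.1+6) = Beta(12, 8.1).
For Beta(a, b) with a, b > 1 the mode is (a−1)/(a+b−2) = 11/18.1 ≈ 0.608.

p̂_MAP = 0.608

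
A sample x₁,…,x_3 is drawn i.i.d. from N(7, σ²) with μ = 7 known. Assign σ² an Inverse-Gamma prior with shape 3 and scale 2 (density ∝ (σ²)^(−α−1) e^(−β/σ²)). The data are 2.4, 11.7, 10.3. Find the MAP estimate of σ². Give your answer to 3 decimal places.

Sum of squared deviations about the known mean: SS = (2.4−7)² + (11.7−7)² + (10.3−7)² = 54.14.
The Normal likelihood contributes (σ²)^(−n/2) exp(−SS/(2σ²)), so the posterior is Inverse-Gamma(α + n/2, β + SS/2) = Inverse-Gamma(4.5, 29.07).
The mode of Inverse-Gamma(a, b) is b/(a+1) = 29.07/5.5 ≈ 5.285.

σ̂²_MAP = 5.285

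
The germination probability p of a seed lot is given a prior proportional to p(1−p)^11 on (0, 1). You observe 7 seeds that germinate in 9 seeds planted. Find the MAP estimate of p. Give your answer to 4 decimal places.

The prior density ∝ p(1−p)^11 is the kernel of Beta(2, 12).
Data: 7 successes in 9 trials. The binomial likelihood contributes p^7(1−p)^2, so the posterior is Beta(2+7, 12+2) = Beta(9, 14).
For Beta(a, b) with a, b > 1 the mode is (a−1)/(a+b−2) = 8/21 ≈ 0.3810.

p̂_MAP = 0.3810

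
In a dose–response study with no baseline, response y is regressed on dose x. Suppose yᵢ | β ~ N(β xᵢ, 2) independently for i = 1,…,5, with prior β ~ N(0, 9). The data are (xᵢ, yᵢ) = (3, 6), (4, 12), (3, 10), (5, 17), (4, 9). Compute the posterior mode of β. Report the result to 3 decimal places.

β̂_MAP = 2.885

log p(β | y) = −Σ(yᵢ − βxᵢ)²/(2·2) − β²/(2·9) + const.
Setting the derivative to zero: Σxᵢ(yᵢ − βxᵢ)/2 − β/9 = 0, so β = Σxᵢyᵢ / (Σxᵢ² + σ²/τ²).
Σxᵢyᵢ = 3·6 + 4·12 + 3·10 + 5·17 + 4·9 = 217; Σxᵢ² = 75; σ²/τ² = 2/9.
β̂_MAP = 217 / (75 + 2/9) = 217/(677/9) = 1953/677 ≈ 2.885.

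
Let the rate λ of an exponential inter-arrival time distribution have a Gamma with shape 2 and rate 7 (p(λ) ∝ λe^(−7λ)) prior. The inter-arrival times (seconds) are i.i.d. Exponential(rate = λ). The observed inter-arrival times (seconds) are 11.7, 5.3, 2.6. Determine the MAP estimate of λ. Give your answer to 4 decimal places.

λ̂_MAP = 0.1504

The Exponential(rate=λ) likelihood is ∝ λ^n e^(−λΣtᵢ). Here n = 3 and Σtᵢ = 11.7 + 5.3 + 2.6 = 19.6.
Posterior ∝ λe^(−7λ) · λ^3e^(−19.6λ) = λ^4e^(−26.6λ), i.e. Gamma(5, 26.6).
Mode = (a−1)/b = 4/26.6 ≈ 0.1504.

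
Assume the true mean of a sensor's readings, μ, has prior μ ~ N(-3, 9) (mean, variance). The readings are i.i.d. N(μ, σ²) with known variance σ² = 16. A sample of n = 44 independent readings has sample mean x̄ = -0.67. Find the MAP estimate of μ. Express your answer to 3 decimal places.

n = 44, x̄ = -0.67.
For a Normal prior and Normal likelihood with known variance, the posterior is Normal; its mode equals its mean, the precision-weighted average.
Prior precision 1/σ₀² = 1/9; data precision n/σ² = 44/16 = 2.75.
μ̂ = ((1/9)·(-3) + 2.75·(-0.67)) / (1/9 + 2.75) = (-2611/1200)/(103/36) = -7833/10300 ≈ -0.760.

μ̂_MAP = -0.760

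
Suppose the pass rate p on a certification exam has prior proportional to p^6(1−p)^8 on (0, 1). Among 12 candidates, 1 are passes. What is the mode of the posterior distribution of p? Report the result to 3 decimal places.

p̂_MAP = 0.269

The prior density ∝ p^6(1−p)^8 is the kernel of Beta(7, 9).
Data: 1 success in 12 trials. The binomial likelihood contributes p(1−p)^11, so the posterior is Beta(7+1, 9+11) = Beta(8, 20).
For Beta(a, b) with a, b > 1 the mode is (a−1)/(a+b−2) = 7/26 ≈ 0.269.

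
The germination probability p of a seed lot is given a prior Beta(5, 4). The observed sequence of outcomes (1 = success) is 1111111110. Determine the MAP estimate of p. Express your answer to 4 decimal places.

p̂_MAP = 0.7647

Prior: Beta(5, 4).
Data: 9 successes in 10 trials (from the sequence). The binomial likelihood contributes p^9(1−p)^1, so the posterior is Beta(5+9, 4+1) = Beta(14, 5).
For Beta(a, b) with a, b > 1 the mode is (a−1)/(a+b−2) = 13/17 ≈ 0.7647.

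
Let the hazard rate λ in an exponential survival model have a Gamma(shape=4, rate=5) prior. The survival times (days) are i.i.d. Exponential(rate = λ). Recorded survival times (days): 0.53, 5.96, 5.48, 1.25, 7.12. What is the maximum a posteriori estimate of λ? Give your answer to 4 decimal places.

The Exponential(rate=λ) likelihood is ∝ λ^n e^(−λΣtᵢ). Here n = 5 and Σtᵢ = 0.53 + 5.96 + 5.48 + 1.25 + 7.12 = 20.34.
Posterior ∝ λ^3e^(−5λ) · λ^5e^(−20.34λ) = λ^8e^(−25.34λ), i.e. Gamma(9, 25.34).
Mode = (a−1)/b = 8/25.34 ≈ 0.3157.

λ̂_MAP = 0.3157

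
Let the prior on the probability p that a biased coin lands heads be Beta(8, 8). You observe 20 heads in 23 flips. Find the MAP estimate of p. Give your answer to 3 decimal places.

Prior: Beta(8, 8).
Data: 20 successes in 23 trials. The binomial likelihood contributes p^20(1−p)^3, so the posterior is Beta(8+20, 8+3) = Beta(28, 11).
For Beta(a, b) with a, b > 1 the mode is (a−1)/(a+b−2) = 27/37 ≈ 0.730.

p̂_MAP = 0.730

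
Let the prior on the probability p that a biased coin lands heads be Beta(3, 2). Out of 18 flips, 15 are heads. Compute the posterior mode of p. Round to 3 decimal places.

p̂_MAP = 0.810

Prior: Beta(3, 2).
Data: 15 successes in 18 trials. The binomial likelihood contributes p^15(1−p)^3, so the posterior is Beta(3+15, 2+3) = Beta(18, 5).
For Beta(a, b) with a, b > 1 the mode is (a−1)/(a+b−2) = 17/21 ≈ 0.810.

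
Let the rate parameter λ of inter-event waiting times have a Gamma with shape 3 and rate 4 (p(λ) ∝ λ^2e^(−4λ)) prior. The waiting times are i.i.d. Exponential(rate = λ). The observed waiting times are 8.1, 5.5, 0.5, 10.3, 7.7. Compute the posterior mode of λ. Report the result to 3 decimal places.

λ̂_MAP = 0.194

The Exponential(rate=λ) likelihood is ∝ λ^n e^(−λΣtᵢ). Here n = 5 and Σtᵢ = 8.1 + 5.5 + 0.5 + 10.3 + 7.7 = 32.1.
Posterior ∝ λ^2e^(−4λ) · λ^5e^(−32.1λ) = λ^7e^(−36.1λ), i.e. Gamma(8, 36.1).
Mode = (a−1)/b = 7/36.1 ≈ 0.194.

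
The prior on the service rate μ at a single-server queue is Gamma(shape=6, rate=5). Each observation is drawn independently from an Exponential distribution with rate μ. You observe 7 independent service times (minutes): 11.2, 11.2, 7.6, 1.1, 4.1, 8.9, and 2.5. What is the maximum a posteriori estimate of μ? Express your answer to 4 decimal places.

The Exponential(rate=μ) likelihood is ∝ μ^n e^(−μΣtᵢ). Here n = 7 and Σtᵢ = 11.2 + 11.2 + 7.6 + 1.1 + 4.1 + 8.9 + 2.5 = 46.6.
Posterior ∝ μ^5e^(−5μ) · μ^7e^(−46.6μ) = μ^12e^(−51.6μ), i.e. Gamma(13, 51.6).
Mode = (a−1)/b = 12/51.6 ≈ 0.2326.

μ̂_MAP = 0.2326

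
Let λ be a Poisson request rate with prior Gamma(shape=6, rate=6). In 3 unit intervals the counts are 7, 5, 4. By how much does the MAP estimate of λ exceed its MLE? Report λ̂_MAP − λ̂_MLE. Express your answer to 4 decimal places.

Σxᵢ = 16. Posterior is Gamma(22, 9); MAP = (22−1)/9 = 21/9 ≈ 2.33333.
MLE = x̄ = 16/3 ≈ 5.33333.
Difference = 21/9 − 16/3 = -3 ≈ -3.0000.

MAP − MLE = -3.0000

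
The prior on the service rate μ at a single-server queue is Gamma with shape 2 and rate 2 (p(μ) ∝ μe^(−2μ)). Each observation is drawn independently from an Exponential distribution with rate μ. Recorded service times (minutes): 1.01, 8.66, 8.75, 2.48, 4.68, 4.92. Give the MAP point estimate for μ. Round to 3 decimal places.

μ̂_MAP = 0.215

The Exponential(rate=μ) likelihood is ∝ μ^n e^(−μΣtᵢ). Here n = 6 and Σtᵢ = 1.01 + 8.66 + 8.75 + 2.48 + 4.68 + 4.92 = 30.50.
Posterior ∝ μe^(−2μ) · μ^6e^(−30.50μ) = μ^7e^(−32.50μ), i.e. Gamma(8, 32.50).
Mode = (a−1)/b = 7/32.50 ≈ 0.215.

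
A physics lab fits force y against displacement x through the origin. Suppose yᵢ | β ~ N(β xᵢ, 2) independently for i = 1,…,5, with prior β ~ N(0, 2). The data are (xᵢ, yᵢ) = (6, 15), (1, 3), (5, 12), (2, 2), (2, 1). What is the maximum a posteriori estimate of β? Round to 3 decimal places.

log p(β | y) = −Σ(yᵢ − βxᵢ)²/(2·2) − β²/(2·2) + const.
Setting the derivative to zero: Σxᵢ(yᵢ − βxᵢ)/2 − β/2 = 0, so β = Σxᵢyᵢ / (Σxᵢ² + σ²/τ²).
Σxᵢyᵢ = 6·15 + 1·3 + 5·12 + 2·2 + 2·1 = 159; Σxᵢ² = 70; σ²/τ² = 1.
β̂_MAP = 159 / (70 + 1) = 159/71 ≈ 2.239.

β̂_MAP = 2.239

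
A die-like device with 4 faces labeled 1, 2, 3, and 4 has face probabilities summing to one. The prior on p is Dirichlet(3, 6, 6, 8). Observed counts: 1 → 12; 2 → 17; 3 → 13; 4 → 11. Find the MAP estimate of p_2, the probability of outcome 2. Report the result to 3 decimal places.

The posterior is Dirichlet(αᵢ + nᵢ) = Dirichlet(15, 23, 19, 19).
For a Dirichlet(a₁,…,a_K) with all aᵢ > 1, the mode has j-th component (aⱼ − 1)/(Σaᵢ − K).
Here Σaᵢ = 76 and K = 4, so p_2 = (23 − 1)/(76 − 4) = 22/72 ≈ 0.306.

MAP estimate: 0.306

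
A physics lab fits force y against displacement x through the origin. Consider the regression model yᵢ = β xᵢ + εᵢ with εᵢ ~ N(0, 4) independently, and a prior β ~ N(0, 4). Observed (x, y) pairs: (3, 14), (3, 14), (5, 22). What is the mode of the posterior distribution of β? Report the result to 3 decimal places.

log p(β | y) = −Σ(yᵢ − βxᵢ)²/(2·4) − β²/(2·4) + const.
Setting the derivative to zero: Σxᵢ(yᵢ − βxᵢ)/4 − β/4 = 0, so β = Σxᵢyᵢ / (Σxᵢ² + σ²/τ²).
Σxᵢyᵢ = 3·14 + 3·14 + 5·22 = 194; Σxᵢ² = 43; σ²/τ² = 1.
β̂_MAP = 194 / (43 + 1) = 194/44 ≈ 4.409.

β̂_MAP = 4.409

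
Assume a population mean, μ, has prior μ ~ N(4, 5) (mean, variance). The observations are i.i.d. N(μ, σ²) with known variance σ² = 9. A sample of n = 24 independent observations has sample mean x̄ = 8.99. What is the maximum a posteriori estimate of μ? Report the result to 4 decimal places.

n = 24, x̄ = 8.99.
For a Normal prior and Normal likelihood with known variance, the posterior is Normal; its mode equals its mean, the precision-weighted average.
Prior precision 1/σ₀² = 1/5 = 0.2; data precision n/σ² = 24/9 = 8/3.
μ̂ = (0.2·4 + (8/3)·8.99) / (0.2 + 8/3) = (1858/75)/(43/15) = 1858/215 ≈ 8.6419.

μ̂_MAP = 8.6419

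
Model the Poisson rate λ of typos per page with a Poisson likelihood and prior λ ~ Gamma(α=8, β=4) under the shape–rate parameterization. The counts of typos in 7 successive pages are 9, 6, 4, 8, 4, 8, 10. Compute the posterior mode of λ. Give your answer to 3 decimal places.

Σxᵢ = 9+6+4+8+4+8+10 = 49, with n = 7.
Posterior ∝ λ^7e^(−4λ) · λ^49e^(−7λ) = λ^56e^(−11λ), i.e. Gamma(shape=57, rate=11).
The mode of a Gamma(a, b) with a ≥ 1 (shape–rate) is (a−1)/b = 56/11 ≈ 5.091.

λ̂_MAP = 5.091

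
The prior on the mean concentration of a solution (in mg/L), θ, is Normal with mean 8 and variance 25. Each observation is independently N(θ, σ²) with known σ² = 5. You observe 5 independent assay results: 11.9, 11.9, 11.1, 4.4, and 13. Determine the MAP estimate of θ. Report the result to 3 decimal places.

θ̂_MAP = 10.365

n = 5; x̄ = (11.9 + 11.9 + 11.1 + 4.4 + 13)/5 = 52.3/5 = 10.46.
For a Normal prior and Normal likelihood with known variance, the posterior is Normal; its mode equals its mean, the precision-weighted average.
Prior precision 1/σ₀² = 1/25 = 0.04; data precision n/σ² = 5/5 = 1.
θ̂ = (0.04·8 + 1·10.46) / (0.04 + 1) = 10.78/1.04 = 539/52 ≈ 10.365.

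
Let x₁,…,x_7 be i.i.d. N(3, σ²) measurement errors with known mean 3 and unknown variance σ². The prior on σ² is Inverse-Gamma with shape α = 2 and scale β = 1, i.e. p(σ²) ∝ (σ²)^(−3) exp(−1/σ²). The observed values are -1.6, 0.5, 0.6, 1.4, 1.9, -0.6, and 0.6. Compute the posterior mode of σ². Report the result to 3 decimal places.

σ̂²_MAP = 4.435

Sum of squared deviations about the known mean: SS = (-1.6−3)² + (0.5−3)² + (0.6−3)² + (1.4−3)² + (1.9−3)² + (-0.6−3)² + (0.6−3)² = 55.66.
The Normal likelihood contributes (σ²)^(−n/2) exp(−SS/(2σ²)), so the posterior is Inverse-Gamma(α + n/2, β + SS/2) = Inverse-Gamma(5.5, 28.83).
The mode of Inverse-Gamma(a, b) is b/(a+1) = 28.83/6.5 ≈ 4.435.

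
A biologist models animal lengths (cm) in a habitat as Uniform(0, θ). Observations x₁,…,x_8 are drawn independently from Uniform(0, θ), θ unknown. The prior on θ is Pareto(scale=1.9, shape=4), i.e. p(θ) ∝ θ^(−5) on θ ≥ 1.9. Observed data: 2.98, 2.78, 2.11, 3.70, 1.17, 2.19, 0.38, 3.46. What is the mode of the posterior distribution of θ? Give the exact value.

The Uniform(0, θ) likelihood is θ^(−n) for θ ≥ max(xᵢ), zero otherwise. Here max(xᵢ) = 3.70.
Posterior ∝ θ^(−5) · θ^(−8) = θ^(−13) on θ ≥ max(1.9, 3.70) = 3.70.
This density is strictly decreasing in θ, so the posterior mode lies at the lower boundary of the support.

θ̂_MAP = 3.70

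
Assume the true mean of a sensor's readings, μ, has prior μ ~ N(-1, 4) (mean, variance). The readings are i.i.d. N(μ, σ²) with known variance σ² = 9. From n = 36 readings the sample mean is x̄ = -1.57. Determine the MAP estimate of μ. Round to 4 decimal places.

μ̂_MAP = -1.5365

n = 36, x̄ = -1.57.
For a Normal prior and Normal likelihood with known variance, the posterior is Normal; its mode equals its mean, the precision-weighted average.
Prior precision 1/σ₀² = 1/4 = 0.25; data precision n/σ² = 36/9 = 4.
μ̂ = (0.25·(-1) + 4·(-1.57)) / (0.25 + 4) = (-6.53)/4.25 = -653/425 ≈ -1.5365.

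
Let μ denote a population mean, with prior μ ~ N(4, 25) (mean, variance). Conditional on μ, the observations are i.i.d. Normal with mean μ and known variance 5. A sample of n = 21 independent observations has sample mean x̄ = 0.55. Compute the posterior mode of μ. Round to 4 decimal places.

n = 21, x̄ = 0.55.
For a Normal prior and Normal likelihood with known variance, the posterior is Normal; its mode equals its mean, the precision-weighted average.
Prior precision 1/σ₀² = 1/25 = 0.04; data precision n/σ² = 21/5 = 4.2.
μ̂ = (0.04·4 + 4.2·0.55) / (0.04 + 4.2) = 2.47/4.24 = 247/424 ≈ 0.5825.

μ̂_MAP = 0.5825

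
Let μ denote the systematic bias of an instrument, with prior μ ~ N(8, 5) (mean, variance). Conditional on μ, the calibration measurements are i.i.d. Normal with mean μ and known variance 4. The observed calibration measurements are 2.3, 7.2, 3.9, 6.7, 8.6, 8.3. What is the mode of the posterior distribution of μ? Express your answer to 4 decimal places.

n = 6; x̄ = (2.3 + 7.2 + 3.9 + 6.7 + 8.6 + 8.3)/6 = 37/6 = 37/6 ≈ 6.1667.
For a Normal prior and Normal likelihood with known variance, the posterior is Normal; its mode equals its mean, the precision-weighted average.
Prior precision 1/σ₀² = 1/5 = 0.2; data precision n/σ² = 6/4 = 1.5.
μ̂ = (0.2·8 + 1.5·(37/6)) / (0.2 + 1.5) = 10.85/1.7 = 217/34 ≈ 6.3824.

μ̂_MAP = 6.3824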